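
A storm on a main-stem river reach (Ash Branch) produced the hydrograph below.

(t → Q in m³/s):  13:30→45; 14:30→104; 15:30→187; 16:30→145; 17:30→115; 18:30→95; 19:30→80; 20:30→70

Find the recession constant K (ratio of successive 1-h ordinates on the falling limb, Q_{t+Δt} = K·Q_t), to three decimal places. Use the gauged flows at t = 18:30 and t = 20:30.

Using the recession-limb readings at t = 18:30 and t = 20:30: Q falls from 95 to 70 m³/s over 2 intervals.
K = (Q₂/Q₁)^(1/2) = (70/95)^(1/2) = 0.858.

K ≈ 0.858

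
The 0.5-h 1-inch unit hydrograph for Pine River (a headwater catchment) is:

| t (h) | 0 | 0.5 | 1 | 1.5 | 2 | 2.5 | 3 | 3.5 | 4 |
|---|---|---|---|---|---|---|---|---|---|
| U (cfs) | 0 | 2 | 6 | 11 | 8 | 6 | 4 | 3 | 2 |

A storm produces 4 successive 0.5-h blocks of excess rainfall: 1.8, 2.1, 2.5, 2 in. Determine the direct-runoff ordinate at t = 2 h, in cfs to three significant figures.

By discrete convolution, Q_j = Σ (P_i / 1 in) · U_{j−i}.
At t = 2 h (j=4): Q = (1.8/1)·8 + (2.1/1)·11 + (2.5/1)·6 + (2/1)·2 = 56.5 cfs.

Q ≈ 56.5 cfs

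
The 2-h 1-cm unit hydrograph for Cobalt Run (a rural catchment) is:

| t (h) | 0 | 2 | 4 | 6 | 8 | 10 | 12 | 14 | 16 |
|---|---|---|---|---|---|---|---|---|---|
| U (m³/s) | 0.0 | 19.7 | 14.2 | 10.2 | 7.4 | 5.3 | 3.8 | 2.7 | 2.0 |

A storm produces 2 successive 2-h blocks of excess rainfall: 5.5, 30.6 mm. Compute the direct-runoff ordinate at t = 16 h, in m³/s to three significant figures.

By discrete convolution, Q_j = Σ (P_i / 10 mm) · U_{j−i}.
At t = 16 h (j=8): Q = (5.5/10)·2.0 + (30.6/10)·2.7 = 9.36 m³/s.

Q ≈ 9.36 m³/s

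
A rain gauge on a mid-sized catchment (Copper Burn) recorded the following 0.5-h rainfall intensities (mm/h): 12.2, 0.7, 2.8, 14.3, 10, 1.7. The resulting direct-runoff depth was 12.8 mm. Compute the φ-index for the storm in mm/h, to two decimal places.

Only the 3 blocks with intensity above φ contribute runoff: 12.2, 14.3, 10 mm/h.
Σ(I−φ)·Δt = d  ⇒  (12.2+14.3+10 − 3φ)·0.5 = 12.8
φ = (36.50 − 12.8/0.5) / 3 = 3.63 mm/h.

φ ≈ 3.63 mm/h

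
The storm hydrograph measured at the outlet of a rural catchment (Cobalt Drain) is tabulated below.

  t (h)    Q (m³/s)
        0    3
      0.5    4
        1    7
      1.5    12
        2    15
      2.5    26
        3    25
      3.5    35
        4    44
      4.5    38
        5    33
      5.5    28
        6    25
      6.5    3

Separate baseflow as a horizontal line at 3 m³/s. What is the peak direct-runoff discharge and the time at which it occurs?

Subtracting baseflow gives direct-runoff ordinates: 0.0, 1.0, 4.0, 9.0, 12.0, 23.0, 22.0, 32.0, 41.0, 35.0, 30.0, 25.0, 22.0, 0.0 m³/s.
The maximum is 41.0 m³/s, occurring at the reading for t = 4 h.

Q_p = 41.0 m³/s at t = 4 h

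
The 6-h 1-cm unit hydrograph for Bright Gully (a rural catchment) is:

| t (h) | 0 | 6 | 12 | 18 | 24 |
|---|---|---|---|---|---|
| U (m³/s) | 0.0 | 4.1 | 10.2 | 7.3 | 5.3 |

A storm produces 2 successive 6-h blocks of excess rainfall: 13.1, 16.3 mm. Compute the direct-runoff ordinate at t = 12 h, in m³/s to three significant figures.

Q ≈ 20.0 m³/s

By discrete convolution, Q_j = Σ (P_i / 10 mm) · U_{j−i}.
At t = 12 h (j=2): Q = (13.1/10)·10.2 + (16.3/10)·4.1 = 20.0 m³/s.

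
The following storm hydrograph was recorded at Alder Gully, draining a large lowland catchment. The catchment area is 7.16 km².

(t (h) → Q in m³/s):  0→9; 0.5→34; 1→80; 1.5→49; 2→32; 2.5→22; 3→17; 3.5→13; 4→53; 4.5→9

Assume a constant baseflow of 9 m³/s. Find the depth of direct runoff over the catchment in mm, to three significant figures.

d ≈ 57.3 mm

Direct runoff: 0.0, 25.0, 71.0, 40.0, 23.0, 13.0, 8.0, 4.0, 44.0, 0.0 m³/s; ΣQ_DR = 228.0 m³/s.
V = ΣQ_DR · Δt = 228.0 × 1800 s = 4.104 × 10^5 m³.
Over A = 7.16 km², depth = V / A = 57.3 mm.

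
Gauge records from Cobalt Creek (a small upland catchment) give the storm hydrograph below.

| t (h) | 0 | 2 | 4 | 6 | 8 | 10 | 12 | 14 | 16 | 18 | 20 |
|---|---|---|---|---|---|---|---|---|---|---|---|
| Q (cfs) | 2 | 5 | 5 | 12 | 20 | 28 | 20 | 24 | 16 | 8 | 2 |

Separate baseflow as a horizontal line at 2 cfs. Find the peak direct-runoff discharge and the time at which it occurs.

Subtracting baseflow gives direct-runoff ordinates: 0.0, 3.0, 3.0, 10.0, 18.0, 26.0, 18.0, 22.0, 14.0, 6.0, 0.0 cfs.
The maximum is 26.0 cfs, occurring at the reading for t = 10 h.

Q_p = 26.0 cfs at t = 10 h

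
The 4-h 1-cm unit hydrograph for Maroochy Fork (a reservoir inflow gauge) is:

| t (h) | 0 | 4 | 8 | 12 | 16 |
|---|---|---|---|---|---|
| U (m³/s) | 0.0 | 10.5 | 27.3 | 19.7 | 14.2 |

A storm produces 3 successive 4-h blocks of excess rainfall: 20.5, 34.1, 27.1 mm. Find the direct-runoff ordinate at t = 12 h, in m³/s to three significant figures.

Q ≈ 162 m³/s

By discrete convolution, Q_j = Σ (P_i / 10 mm) · U_{j−i}.
At t = 12 h (j=3): Q = (20.5/10)·19.7 + (34.1/10)·27.3 + (27.1/10)·10.5 = 162 m³/s.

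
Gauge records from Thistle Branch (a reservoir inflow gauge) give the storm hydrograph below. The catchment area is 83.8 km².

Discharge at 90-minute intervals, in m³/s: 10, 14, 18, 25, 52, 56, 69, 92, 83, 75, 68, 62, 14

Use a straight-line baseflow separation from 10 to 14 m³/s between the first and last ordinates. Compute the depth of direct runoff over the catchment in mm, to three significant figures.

Direct runoff: 0.00, 3.67, 7.33, 14.00, 40.67, 44.33, 57.00, 79.67, 70.33, 62.00, 54.67, 48.33, 0.00 m³/s; ΣQ_DR = 482.0 m³/s.
V = ΣQ_DR · Δt = 482.0 × 5400 s = 2.603 × 10^6 m³.
Over A = 83.8 km², depth = V / A = 31.1 mm.

d ≈ 31.1 mm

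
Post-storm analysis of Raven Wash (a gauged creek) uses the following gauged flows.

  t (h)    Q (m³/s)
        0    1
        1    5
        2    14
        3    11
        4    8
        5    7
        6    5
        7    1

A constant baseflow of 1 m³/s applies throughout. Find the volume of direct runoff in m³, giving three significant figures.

V ≈ 1.58 × 10^5 m³

Direct-runoff ordinates (Q − Q_b): 0.0, 4.0, 13.0, 10.0, 7.0, 6.0, 4.0, 0.0 m³/s.
ΣQ_DR = 44.00 m³/s.
With Δt = 1 h = 3600 s, V = ΣQ_DR · Δt = 44.00 × 3600 = 1.58 × 10^5 m³.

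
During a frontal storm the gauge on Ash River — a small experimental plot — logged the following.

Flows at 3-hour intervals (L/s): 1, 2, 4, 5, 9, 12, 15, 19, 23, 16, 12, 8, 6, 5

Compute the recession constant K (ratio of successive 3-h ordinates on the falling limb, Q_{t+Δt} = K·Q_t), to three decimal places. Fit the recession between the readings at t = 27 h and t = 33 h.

K ≈ 0.707

Using the recession-limb readings at t = 27 h and t = 33 h: Q falls from 16 to 8 L/s over 2 intervals.
K = (Q₂/Q₁)^(1/2) = (8/16)^(1/2) = 0.707.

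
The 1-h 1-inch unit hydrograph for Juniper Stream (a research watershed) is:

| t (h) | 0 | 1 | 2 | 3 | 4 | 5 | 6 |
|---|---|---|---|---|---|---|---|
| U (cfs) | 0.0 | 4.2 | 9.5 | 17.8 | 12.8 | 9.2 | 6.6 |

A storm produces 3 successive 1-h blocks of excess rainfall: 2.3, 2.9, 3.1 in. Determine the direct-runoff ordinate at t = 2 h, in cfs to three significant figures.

By discrete convolution, Q_j = Σ (P_i / 1 in) · U_{j−i}.
At t = 2 h (j=2): Q = (2.3/1)·9.5 + (2.9/1)·4.2 + (3.1/1)·0.0 = 34.0 cfs.

Q ≈ 34.0 cfs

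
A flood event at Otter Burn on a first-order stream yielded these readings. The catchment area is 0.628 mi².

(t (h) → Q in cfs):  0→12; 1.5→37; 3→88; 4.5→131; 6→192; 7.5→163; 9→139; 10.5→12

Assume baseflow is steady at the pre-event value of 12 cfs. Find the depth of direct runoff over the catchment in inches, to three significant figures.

d ≈ 2.51 in

Direct runoff: 0.0, 25.0, 76.0, 119.0, 180.0, 151.0, 127.0, 0.0 cfs; ΣQ_DR = 678.0 cfs.
V = ΣQ_DR · Δt = 678.0 × 5400 s = 3.661 × 10^6 ft³.
Over A = 0.628 mi², depth = V / A = 2.51 in.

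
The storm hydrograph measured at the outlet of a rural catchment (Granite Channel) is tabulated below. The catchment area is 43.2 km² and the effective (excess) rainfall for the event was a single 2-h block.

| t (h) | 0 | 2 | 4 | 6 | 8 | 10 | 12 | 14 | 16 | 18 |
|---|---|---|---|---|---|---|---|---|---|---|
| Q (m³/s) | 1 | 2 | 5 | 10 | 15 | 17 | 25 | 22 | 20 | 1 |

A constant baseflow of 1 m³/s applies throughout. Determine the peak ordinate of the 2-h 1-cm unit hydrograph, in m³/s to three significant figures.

Direct runoff: 0.0, 1.0, 4.0, 9.0, 14.0, 16.0, 24.0, 21.0, 19.0, 0.0 m³/s; ΣQ_DR = 108.0 m³/s, peak = 24.0 m³/s.
Runoff depth d = ΣQ_DR·Δt / A = 108.0 × 7200 / (43.2 km²) = 18.00 mm.
The 1-cm UH is the DRH scaled by (10 mm)/d, so U_p = 24.0 × 10/18.00 = 13.3 m³/s.

U_p ≈ 13.3 m³/s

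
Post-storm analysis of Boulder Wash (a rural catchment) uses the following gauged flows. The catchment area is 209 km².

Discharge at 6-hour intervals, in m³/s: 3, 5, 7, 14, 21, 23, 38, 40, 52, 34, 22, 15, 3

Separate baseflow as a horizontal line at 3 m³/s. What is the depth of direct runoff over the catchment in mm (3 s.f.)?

d ≈ 24.6 mm

Direct runoff: 0.0, 2.0, 4.0, 11.0, 18.0, 20.0, 35.0, 37.0, 49.0, 31.0, 19.0, 12.0, 0.0 m³/s; ΣQ_DR = 238.0 m³/s.
V = ΣQ_DR · Δt = 238.0 × 21600 s = 5.141 × 10^6 m³.
Over A = 209 km², depth = V / A = 24.6 mm.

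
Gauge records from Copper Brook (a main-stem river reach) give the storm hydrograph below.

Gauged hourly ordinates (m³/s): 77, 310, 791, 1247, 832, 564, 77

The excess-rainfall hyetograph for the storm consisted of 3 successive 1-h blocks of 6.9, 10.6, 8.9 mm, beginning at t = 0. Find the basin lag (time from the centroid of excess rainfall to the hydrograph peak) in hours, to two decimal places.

t_L ≈ 1.42 h

Centroid of excess rainfall: t_c = Σ P_i·t̄_i / ΣP_i = 1.5758 h (block centres at 0.5, 1.5, 2.5 h).
Hydrograph peak occurs at t = 3 h, so basin lag t_L = 3 − 1.5758 = 1.42 h.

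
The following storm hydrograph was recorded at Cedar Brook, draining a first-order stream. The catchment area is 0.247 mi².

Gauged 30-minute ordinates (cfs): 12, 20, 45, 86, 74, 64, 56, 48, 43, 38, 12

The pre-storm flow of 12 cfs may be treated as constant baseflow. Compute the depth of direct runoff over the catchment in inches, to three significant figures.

Direct runoff: 0.0, 8.0, 33.0, 74.0, 62.0, 52.0, 44.0, 36.0, 31.0, 26.0, 0.0 cfs; ΣQ_DR = 366.0 cfs.
V = ΣQ_DR · Δt = 366.0 × 1800 s = 6.588 × 10^5 ft³.
Over A = 0.247 mi², depth = V / A = 1.15 in.

d ≈ 1.15 in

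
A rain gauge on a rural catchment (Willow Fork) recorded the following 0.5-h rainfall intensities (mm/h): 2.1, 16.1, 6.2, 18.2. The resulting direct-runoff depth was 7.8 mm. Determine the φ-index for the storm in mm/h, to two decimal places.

φ ≈ 9.35 mm/h

Only the 2 blocks with intensity above φ contribute runoff: 16.1, 18.2 mm/h.
Σ(I−φ)·Δt = d  ⇒  (16.1+18.2 − 2φ)·0.5 = 7.8
φ = (34.30 − 7.8/0.5) / 2 = 9.35 mm/h.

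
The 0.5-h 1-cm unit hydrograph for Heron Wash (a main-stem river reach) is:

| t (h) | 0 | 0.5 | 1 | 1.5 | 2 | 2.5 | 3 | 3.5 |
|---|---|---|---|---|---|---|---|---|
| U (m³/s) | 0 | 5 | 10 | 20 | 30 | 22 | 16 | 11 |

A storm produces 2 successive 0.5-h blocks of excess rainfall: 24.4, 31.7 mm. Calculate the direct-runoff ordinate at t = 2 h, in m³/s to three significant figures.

Q ≈ 137 m³/s

By discrete convolution, Q_j = Σ (P_i / 10 mm) · U_{j−i}.
At t = 2 h (j=4): Q = (24.4/10)·30 + (31.7/10)·20 = 137 m³/s.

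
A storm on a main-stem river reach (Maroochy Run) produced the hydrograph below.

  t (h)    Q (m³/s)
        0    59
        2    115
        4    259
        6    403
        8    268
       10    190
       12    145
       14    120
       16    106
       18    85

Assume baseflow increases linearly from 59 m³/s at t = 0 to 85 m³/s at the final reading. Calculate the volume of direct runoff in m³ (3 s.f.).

V ≈ 7.42 × 10^6 m³

Direct-runoff ordinates (Q − Q_b): 0.00, 53.11, 194.22, 335.33, 197.44, 116.56, 68.67, 40.78, 23.89, 0.00 m³/s.
ΣQ_DR = 1030 m³/s.
With Δt = 2 h = 7200 s, V = ΣQ_DR · Δt = 1030 × 7200 = 7.42 × 10^6 m³.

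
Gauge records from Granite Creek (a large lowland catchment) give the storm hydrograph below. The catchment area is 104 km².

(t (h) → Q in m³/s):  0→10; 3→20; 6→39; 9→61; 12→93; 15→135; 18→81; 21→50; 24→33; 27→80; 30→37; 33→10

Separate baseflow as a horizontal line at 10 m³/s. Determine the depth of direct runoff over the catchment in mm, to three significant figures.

Direct runoff: 0.0, 10.0, 29.0, 51.0, 83.0, 125.0, 71.0, 40.0, 23.0, 70.0, 27.0, 0.0 m³/s; ΣQ_DR = 529.0 m³/s.
V = ΣQ_DR · Δt = 529.0 × 10800 s = 5.713 × 10^6 m³.
Over A = 104 km², depth = V / A = 54.9 mm.

d ≈ 54.9 mm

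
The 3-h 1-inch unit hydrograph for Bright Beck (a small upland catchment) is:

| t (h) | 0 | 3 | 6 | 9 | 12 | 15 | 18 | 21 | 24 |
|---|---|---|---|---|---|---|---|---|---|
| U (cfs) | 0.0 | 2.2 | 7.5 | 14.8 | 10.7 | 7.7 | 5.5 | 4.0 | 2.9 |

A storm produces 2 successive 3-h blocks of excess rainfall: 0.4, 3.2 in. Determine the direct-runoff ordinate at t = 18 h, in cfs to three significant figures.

Q ≈ 26.8 cfs

By discrete convolution, Q_j = Σ (P_i / 1 in) · U_{j−i}.
At t = 18 h (j=6): Q = (0.4/1)·5.5 + (3.2/1)·7.7 = 26.8 cfs.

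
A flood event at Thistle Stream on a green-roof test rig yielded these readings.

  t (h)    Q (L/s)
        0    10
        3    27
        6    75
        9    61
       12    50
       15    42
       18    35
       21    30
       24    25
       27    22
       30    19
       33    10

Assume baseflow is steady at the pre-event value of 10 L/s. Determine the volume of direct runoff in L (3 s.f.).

Direct-runoff ordinates (Q − Q_b): 0.0, 17.0, 65.0, 51.0, 40.0, 32.0, 25.0, 20.0, 15.0, 12.0, 9.0, 0.0 L/s.
ΣQ_DR = 286.0 L/s.
With Δt = 3 h = 10800 s, V = ΣQ_DR · Δt = 286.0 × 10800 = 3.09 × 10^6 L.

V ≈ 3.09 × 10^6 L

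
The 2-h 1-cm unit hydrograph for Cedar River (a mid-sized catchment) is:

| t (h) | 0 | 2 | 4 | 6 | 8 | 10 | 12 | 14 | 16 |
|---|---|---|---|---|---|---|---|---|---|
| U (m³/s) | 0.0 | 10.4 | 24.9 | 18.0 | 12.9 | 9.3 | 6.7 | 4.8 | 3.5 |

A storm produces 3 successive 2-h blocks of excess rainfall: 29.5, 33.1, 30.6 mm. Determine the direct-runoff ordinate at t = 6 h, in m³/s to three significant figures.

By discrete convolution, Q_j = Σ (P_i / 10 mm) · U_{j−i}.
At t = 6 h (j=3): Q = (29.5/10)·18.0 + (33.1/10)·24.9 + (30.6/10)·10.4 = 167 m³/s.

Q ≈ 167 m³/s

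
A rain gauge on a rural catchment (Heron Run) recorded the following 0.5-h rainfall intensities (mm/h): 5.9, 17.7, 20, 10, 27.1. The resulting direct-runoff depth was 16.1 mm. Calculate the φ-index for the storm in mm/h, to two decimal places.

φ ≈ 10.87 mm/h

Only the 3 blocks with intensity above φ contribute runoff: 17.7, 20, 27.1 mm/h.
Σ(I−φ)·Δt = d  ⇒  (17.7+20+27.1 − 3φ)·0.5 = 16.1
φ = (64.80 − 16.1/0.5) / 3 = 10.87 mm/h.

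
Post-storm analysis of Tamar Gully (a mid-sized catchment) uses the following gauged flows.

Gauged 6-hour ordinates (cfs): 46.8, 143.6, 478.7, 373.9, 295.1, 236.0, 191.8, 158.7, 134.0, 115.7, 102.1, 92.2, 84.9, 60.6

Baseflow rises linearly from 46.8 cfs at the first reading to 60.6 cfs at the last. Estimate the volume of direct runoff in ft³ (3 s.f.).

V ≈ 3.81 × 10^7 ft³

Direct-runoff ordinates (Q − Q_b): 0.00, 95.74, 429.78, 323.92, 244.05, 183.89, 138.63, 104.47, 78.71, 59.35, 44.68, 33.72, 25.36, 0.00 cfs.
ΣQ_DR = 1762 cfs.
With Δt = 6 h = 21600 s, V = ΣQ_DR · Δt = 1762 × 21600 = 3.81 × 10^7 ft³.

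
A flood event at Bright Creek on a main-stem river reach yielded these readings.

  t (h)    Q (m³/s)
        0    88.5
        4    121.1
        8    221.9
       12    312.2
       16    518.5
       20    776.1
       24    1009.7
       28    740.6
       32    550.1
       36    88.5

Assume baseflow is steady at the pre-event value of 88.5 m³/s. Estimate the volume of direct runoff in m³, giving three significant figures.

Direct-runoff ordinates (Q − Q_b): 0.0, 32.6, 133.4, 223.7, 430.0, 687.6, 921.2, 652.1, 461.6, 0.0 m³/s.
ΣQ_DR = 3542 m³/s.
With Δt = 4 h = 14400 s, V = ΣQ_DR · Δt = 3542 × 14400 = 5.10 × 10^7 m³.

V ≈ 5.10 × 10^7 m³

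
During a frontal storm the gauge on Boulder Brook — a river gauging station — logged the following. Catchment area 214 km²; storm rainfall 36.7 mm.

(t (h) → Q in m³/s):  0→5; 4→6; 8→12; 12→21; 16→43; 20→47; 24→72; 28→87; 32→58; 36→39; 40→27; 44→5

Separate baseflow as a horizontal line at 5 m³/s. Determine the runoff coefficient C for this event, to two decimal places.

ΣQ_DR = 362.0 m³/s; V = ΣQ_DR·Δt = 5.213 × 10^6 m³.
Runoff depth d = V / A = 24.36 mm.
C = d / P = 24.36 / 36.7 = 0.66.

C ≈ 0.66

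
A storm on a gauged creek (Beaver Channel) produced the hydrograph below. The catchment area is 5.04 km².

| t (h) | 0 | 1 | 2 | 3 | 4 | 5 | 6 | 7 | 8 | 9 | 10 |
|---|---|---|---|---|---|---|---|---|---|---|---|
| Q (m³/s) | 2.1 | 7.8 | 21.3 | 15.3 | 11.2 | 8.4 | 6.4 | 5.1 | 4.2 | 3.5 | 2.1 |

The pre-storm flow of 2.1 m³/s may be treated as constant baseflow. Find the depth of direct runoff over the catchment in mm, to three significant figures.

Direct runoff: 0.0, 5.7, 19.2, 13.2, 9.1, 6.3, 4.3, 3.0, 2.1, 1.4, 0.0 m³/s; ΣQ_DR = 64.30 m³/s.
V = ΣQ_DR · Δt = 64.30 × 3600 s = 2.315 × 10^5 m³.
Over A = 5.04 km², depth = V / A = 45.9 mm.

d ≈ 45.9 mm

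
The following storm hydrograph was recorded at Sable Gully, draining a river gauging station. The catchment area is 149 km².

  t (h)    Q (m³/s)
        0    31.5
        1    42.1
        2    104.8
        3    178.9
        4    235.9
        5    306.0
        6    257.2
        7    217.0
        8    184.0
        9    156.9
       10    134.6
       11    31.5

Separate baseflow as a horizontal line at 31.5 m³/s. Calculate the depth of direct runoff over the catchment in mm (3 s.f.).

d ≈ 36.3 mm

Direct runoff: 0.0, 10.6, 73.3, 147.4, 204.4, 274.5, 225.7, 185.5, 152.5, 125.4, 103.1, 0.0 m³/s; ΣQ_DR = 1502 m³/s.
V = ΣQ_DR · Δt = 1502 × 3600 s = 5.409 × 10^6 m³.
Over A = 149 km², depth = V / A = 36.3 mm.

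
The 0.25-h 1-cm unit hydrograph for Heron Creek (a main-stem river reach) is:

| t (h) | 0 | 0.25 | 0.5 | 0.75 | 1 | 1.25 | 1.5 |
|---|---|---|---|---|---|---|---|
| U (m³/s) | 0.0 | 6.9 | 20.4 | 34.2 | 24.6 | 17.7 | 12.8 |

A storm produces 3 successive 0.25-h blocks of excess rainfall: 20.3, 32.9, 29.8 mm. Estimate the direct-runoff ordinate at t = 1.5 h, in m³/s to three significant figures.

Q ≈ 158 m³/s

By discrete convolution, Q_j = Σ (P_i / 10 mm) · U_{j−i}.
At t = 1.5 h (j=6): Q = (20.3/10)·12.8 + (32.9/10)·17.7 + (29.8/10)·24.6 = 158 m³/s.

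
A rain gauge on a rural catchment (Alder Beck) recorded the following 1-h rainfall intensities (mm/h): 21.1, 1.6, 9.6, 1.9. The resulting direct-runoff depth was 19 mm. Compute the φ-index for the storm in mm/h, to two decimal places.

Only the 2 blocks with intensity above φ contribute runoff: 21.1, 9.6 mm/h.
Σ(I−φ)·Δt = d  ⇒  (21.1+9.6 − 2φ)·1 = 19
φ = (30.70 − 19/1) / 2 = 5.85 mm/h.

φ ≈ 5.85 mm/h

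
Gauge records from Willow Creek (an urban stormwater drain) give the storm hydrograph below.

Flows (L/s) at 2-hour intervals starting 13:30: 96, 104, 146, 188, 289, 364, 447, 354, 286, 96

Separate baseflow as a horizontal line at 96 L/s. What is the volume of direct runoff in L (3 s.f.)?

V ≈ 1.02 × 10^7 L

Direct-runoff ordinates (Q − Q_b): 0.0, 8.0, 50.0, 92.0, 193.0, 268.0, 351.0, 258.0, 190.0, 0.0 L/s.
ΣQ_DR = 1410 L/s.
With Δt = 2 h = 7200 s, V = ΣQ_DR · Δt = 1410 × 7200 = 1.02 × 10^7 L.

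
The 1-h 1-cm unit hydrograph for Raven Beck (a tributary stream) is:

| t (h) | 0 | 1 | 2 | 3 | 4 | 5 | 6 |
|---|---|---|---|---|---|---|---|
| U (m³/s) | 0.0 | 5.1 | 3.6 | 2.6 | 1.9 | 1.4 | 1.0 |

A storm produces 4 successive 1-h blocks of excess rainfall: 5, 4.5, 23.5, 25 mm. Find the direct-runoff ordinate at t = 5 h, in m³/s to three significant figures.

Q ≈ 16.7 m³/s

By discrete convolution, Q_j = Σ (P_i / 10 mm) · U_{j−i}.
At t = 5 h (j=5): Q = (5/10)·1.4 + (4.5/10)·1.9 + (23.5/10)·2.6 + (25/10)·3.6 = 16.7 m³/s.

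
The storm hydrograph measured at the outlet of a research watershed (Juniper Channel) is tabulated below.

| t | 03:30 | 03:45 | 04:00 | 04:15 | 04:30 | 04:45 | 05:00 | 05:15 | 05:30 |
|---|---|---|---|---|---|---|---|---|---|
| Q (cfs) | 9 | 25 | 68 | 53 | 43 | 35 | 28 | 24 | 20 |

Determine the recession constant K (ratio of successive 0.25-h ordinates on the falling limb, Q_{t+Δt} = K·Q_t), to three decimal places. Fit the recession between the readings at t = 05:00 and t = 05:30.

Using the recession-limb readings at t = 05:00 and t = 05:30: Q falls from 28 to 20 cfs over 2 intervals.
K = (Q₂/Q₁)^(1/2) = (20/28)^(1/2) = 0.845.

K ≈ 0.845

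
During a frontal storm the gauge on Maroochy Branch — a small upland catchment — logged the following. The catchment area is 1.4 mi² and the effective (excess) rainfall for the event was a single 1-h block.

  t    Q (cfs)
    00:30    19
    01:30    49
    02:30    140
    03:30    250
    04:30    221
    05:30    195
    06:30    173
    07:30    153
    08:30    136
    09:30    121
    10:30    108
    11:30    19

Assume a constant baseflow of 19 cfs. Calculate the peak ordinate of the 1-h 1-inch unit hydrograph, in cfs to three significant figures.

U_p ≈ 154 cfs

Direct runoff: 0.0, 30.0, 121.0, 231.0, 202.0, 176.0, 154.0, 134.0, 117.0, 102.0, 89.0, 0.0 cfs; ΣQ_DR = 1356 cfs, peak = 231.0 cfs.
Runoff depth d = ΣQ_DR·Δt / A = 1356 × 3600 / (1.4 mi²) = 1.501 in.
The 1-inch UH is the DRH scaled by (1 in)/d, so U_p = 231.0 × 1/1.501 = 154 cfs.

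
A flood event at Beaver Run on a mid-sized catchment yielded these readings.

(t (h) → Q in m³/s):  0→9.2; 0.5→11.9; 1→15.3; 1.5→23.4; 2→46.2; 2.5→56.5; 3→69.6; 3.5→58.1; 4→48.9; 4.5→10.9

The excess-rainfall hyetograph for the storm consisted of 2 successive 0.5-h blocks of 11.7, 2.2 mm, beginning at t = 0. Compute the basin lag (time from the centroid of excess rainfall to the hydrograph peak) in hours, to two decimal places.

Centroid of excess rainfall: t_c = Σ P_i·t̄_i / ΣP_i = 0.3291 h (block centres at 0.25, 0.75 h).
Hydrograph peak occurs at t = 3 h, so basin lag t_L = 3 − 0.3291 = 2.67 h.

t_L ≈ 2.67 h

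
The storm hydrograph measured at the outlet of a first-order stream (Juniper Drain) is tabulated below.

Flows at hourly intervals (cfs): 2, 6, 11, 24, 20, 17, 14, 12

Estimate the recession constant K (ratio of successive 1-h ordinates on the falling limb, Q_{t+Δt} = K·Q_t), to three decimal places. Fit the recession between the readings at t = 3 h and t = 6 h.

K ≈ 0.836

Using the recession-limb readings at t = 3 h and t = 6 h: Q falls from 24 to 14 cfs over 3 intervals.
K = (Q₂/Q₁)^(1/3) = (14/24)^(1/3) = 0.836.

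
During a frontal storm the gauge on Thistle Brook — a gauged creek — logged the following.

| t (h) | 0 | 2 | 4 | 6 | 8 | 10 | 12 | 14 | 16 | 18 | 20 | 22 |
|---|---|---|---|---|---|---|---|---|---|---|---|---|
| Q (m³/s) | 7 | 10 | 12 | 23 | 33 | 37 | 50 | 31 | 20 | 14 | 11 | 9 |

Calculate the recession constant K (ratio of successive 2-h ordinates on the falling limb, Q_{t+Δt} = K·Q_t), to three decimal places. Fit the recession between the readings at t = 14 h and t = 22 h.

Using the recession-limb readings at t = 14 h and t = 22 h: Q falls from 31 to 9 m³/s over 4 intervals.
K = (Q₂/Q₁)^(1/4) = (9/31)^(1/4) = 0.734.

K ≈ 0.734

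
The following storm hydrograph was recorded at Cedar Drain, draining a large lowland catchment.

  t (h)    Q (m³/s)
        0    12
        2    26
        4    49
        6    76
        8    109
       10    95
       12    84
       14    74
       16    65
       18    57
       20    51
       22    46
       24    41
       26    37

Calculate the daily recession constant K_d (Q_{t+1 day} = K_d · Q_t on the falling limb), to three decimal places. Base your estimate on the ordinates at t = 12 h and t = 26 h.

Between t = 12 h and t = 26 h the flow falls from 84 to 37 m³/s over 7×2 h = 14 h.
Per-interval ratio K = (37/84)^(1/7) = 0.8895; K_d = K^(24/2) = 0.245.

K_d ≈ 0.245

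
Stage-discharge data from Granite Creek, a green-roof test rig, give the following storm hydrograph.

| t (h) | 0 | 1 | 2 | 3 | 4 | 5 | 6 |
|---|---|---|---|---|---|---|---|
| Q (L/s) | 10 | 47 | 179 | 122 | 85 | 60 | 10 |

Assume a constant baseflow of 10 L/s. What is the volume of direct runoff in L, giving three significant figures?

V ≈ 1.59 × 10^6 L

Direct-runoff ordinates (Q − Q_b): 0.0, 37.0, 169.0, 112.0, 75.0, 50.0, 0.0 L/s.
ΣQ_DR = 443.0 L/s.
With Δt = 1 h = 3600 s, V = ΣQ_DR · Δt = 443.0 × 3600 = 1.59 × 10^6 L.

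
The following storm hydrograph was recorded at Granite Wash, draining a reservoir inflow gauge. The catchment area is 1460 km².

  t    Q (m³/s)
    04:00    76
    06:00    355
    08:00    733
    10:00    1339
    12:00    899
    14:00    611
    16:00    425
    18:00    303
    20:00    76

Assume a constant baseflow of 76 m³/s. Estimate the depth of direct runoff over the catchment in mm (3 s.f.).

d ≈ 20.4 mm

Direct runoff: 0.0, 279.0, 657.0, 1263.0, 823.0, 535.0, 349.0, 227.0, 0.0 m³/s; ΣQ_DR = 4133 m³/s.
V = ΣQ_DR · Δt = 4133 × 7200 s = 2.976 × 10^7 m³.
Over A = 1460 km², depth = V / A = 20.4 mm.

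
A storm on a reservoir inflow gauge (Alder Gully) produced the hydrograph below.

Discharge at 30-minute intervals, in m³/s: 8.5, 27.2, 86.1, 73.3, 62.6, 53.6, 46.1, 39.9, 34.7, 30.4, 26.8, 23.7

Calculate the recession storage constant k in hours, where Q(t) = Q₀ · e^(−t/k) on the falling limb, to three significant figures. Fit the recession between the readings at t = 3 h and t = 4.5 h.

k ≈ 3.60 h

On the falling limb, Q drops from 46.1 to 30.4 m³/s between t = 3 h and t = 4.5 h (Δt = 1.5 h).
k = −Δt / ln(Q₂/Q₁) = −1.5 / ln(30.4/46.1) = 3.60 h.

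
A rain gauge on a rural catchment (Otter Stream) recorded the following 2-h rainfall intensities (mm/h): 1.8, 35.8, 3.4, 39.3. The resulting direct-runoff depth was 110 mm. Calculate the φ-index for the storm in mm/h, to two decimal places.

φ ≈ 10.05 mm/h

Only the 2 blocks with intensity above φ contribute runoff: 35.8, 39.3 mm/h.
Σ(I−φ)·Δt = d  ⇒  (35.8+39.3 − 2φ)·2 = 110
φ = (75.10 − 110/2) / 2 = 10.05 mm/h.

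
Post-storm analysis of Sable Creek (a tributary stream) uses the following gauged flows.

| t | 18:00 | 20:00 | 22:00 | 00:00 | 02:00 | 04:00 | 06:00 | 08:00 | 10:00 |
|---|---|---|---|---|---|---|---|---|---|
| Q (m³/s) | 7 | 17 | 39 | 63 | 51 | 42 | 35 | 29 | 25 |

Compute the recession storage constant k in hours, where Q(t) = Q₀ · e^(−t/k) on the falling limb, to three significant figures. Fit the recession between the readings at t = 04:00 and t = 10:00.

k ≈ 11.6 h

On the falling limb, Q drops from 42 to 25 m³/s between t = 04:00 and t = 10:00 (Δt = 6 h).
k = −Δt / ln(Q₂/Q₁) = −6 / ln(25/42) = 11.6 h.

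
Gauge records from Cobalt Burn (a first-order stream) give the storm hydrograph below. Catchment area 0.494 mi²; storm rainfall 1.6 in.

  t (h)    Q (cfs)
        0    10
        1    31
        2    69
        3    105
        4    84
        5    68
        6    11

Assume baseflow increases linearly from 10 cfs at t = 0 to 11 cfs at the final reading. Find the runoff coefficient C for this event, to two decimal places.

ΣQ_DR = 304.5 cfs; V = ΣQ_DR·Δt = 1.096 × 10^6 ft³.
Runoff depth d = V / A = 0.9552 in.
C = d / P = 0.9552 / 1.6 = 0.60.

C ≈ 0.60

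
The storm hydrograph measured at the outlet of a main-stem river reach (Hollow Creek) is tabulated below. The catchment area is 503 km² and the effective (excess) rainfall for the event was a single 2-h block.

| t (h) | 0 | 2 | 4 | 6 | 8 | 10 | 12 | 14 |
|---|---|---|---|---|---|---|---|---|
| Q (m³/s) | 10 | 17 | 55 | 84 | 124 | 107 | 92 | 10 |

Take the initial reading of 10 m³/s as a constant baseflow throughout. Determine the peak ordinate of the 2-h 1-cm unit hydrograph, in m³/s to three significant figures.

Direct runoff: 0.0, 7.0, 45.0, 74.0, 114.0, 97.0, 82.0, 0.0 m³/s; ΣQ_DR = 419.0 m³/s, peak = 114.0 m³/s.
Runoff depth d = ΣQ_DR·Δt / A = 419.0 × 7200 / (503 km²) = 5.998 mm.
The 1-cm UH is the DRH scaled by (10 mm)/d, so U_p = 114.0 × 10/5.998 = 190 m³/s.

U_p ≈ 190 m³/s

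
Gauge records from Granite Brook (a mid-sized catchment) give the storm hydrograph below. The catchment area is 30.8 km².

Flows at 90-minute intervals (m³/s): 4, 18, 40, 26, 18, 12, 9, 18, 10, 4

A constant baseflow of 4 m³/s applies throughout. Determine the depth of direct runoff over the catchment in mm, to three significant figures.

Direct runoff: 0.0, 14.0, 36.0, 22.0, 14.0, 8.0, 5.0, 14.0, 6.0, 0.0 m³/s; ΣQ_DR = 119.0 m³/s.
V = ΣQ_DR · Δt = 119.0 × 5400 s = 6.426 × 10^5 m³.
Over A = 30.8 km², depth = V / A = 20.9 mm.

d ≈ 20.9 mm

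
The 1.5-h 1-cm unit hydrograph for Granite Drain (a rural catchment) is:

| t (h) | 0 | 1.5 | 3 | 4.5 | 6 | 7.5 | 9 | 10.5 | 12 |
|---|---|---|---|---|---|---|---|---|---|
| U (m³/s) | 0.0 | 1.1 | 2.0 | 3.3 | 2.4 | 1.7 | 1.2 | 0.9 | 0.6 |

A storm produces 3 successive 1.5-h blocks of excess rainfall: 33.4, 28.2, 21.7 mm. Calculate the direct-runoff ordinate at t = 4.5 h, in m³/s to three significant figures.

By discrete convolution, Q_j = Σ (P_i / 10 mm) · U_{j−i}.
At t = 4.5 h (j=3): Q = (33.4/10)·3.3 + (28.2/10)·2.0 + (21.7/10)·1.1 = 19.0 m³/s.

Q ≈ 19.0 m³/s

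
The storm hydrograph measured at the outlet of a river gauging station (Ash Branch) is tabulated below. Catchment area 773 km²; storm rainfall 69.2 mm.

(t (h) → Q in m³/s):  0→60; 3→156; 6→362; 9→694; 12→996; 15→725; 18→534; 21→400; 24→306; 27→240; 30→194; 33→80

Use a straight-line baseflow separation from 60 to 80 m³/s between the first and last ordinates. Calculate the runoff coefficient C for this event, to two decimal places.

ΣQ_DR = 3907 m³/s; V = ΣQ_DR·Δt = 4.220 × 10^7 m³.
Runoff depth d = V / A = 54.59 mm.
C = d / P = 54.59 / 69.2 = 0.79.

C ≈ 0.79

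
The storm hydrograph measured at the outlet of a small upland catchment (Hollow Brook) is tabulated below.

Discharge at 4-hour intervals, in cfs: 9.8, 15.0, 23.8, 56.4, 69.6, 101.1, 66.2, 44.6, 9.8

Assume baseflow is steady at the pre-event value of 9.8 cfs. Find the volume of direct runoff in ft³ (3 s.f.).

Direct-runoff ordinates (Q − Q_b): 0.0, 5.2, 14.0, 46.6, 59.8, 91.3, 56.4, 34.8, 0.0 cfs.
ΣQ_DR = 308.1 cfs.
With Δt = 4 h = 14400 s, V = ΣQ_DR · Δt = 308.1 × 14400 = 4.44 × 10^6 ft³.

V ≈ 4.44 × 10^6 ft³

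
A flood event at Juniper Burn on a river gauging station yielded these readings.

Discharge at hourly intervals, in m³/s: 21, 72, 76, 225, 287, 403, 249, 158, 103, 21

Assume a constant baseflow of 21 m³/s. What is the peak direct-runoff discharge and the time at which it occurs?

Q_p = 382.0 m³/s at t = 5 h

Subtracting baseflow gives direct-runoff ordinates: 0.0, 51.0, 55.0, 204.0, 266.0, 382.0, 228.0, 137.0, 82.0, 0.0 m³/s.
The maximum is 382.0 m³/s, occurring at the reading for t = 5 h.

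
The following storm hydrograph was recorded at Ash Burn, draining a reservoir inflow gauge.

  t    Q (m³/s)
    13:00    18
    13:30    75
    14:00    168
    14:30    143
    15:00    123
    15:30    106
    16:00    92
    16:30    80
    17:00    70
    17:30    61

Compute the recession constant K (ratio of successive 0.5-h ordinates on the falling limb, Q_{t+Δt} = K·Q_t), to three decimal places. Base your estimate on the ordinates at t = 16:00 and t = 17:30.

Using the recession-limb readings at t = 16:00 and t = 17:30: Q falls from 92 to 61 m³/s over 3 intervals.
K = (Q₂/Q₁)^(1/3) = (61/92)^(1/3) = 0.872.

K ≈ 0.872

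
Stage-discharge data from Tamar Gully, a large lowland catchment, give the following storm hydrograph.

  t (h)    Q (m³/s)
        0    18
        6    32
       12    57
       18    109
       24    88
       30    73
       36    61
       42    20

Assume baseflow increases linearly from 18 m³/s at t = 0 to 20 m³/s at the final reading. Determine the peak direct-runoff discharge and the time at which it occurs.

Subtracting baseflow gives direct-runoff ordinates: 0.00, 13.71, 38.43, 90.14, 68.86, 53.57, 41.29, 0.00 m³/s.
The maximum is 90.14 m³/s, occurring at the reading for t = 18 h.

Q_p = 90.14 m³/s at t = 18 h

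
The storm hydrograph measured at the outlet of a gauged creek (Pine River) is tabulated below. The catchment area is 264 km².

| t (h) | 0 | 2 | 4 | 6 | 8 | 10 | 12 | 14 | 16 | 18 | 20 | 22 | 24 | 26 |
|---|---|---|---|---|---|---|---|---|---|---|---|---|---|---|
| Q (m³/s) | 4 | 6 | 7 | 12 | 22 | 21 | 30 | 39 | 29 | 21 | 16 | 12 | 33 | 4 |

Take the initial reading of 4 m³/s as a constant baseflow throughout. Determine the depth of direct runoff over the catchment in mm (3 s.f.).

Direct runoff: 0.0, 2.0, 3.0, 8.0, 18.0, 17.0, 26.0, 35.0, 25.0, 17.0, 12.0, 8.0, 29.0, 0.0 m³/s; ΣQ_DR = 200.0 m³/s.
V = ΣQ_DR · Δt = 200.0 × 7200 s = 1.440 × 10^6 m³.
Over A = 264 km², depth = V / A = 5.45 mm.

d ≈ 5.45 mm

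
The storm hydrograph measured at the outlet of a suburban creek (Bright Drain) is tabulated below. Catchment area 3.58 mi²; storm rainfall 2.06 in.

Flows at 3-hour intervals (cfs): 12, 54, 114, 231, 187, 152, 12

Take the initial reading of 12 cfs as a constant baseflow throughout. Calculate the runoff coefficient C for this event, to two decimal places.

C ≈ 0.43

ΣQ_DR = 678.0 cfs; V = ΣQ_DR·Δt = 7.322 × 10^6 ft³.
Runoff depth d = V / A = 0.8804 in.
C = d / P = 0.8804 / 2.06 = 0.43.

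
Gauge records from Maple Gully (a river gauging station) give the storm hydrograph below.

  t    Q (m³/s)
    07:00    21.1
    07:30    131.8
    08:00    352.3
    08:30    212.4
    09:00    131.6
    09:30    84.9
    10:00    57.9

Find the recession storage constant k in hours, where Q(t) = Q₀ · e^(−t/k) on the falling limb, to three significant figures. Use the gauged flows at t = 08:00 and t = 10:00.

On the falling limb, Q drops from 352.3 to 57.9 m³/s between t = 08:00 and t = 10:00 (Δt = 2 h).
k = −Δt / ln(Q₂/Q₁) = −2 / ln(57.9/352.3) = 1.11 h.

k ≈ 1.11 h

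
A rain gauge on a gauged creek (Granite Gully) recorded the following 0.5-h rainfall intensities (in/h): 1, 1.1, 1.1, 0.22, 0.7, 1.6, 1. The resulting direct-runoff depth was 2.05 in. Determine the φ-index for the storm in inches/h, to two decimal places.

φ ≈ 0.40 in/h

Only the 6 blocks with intensity above φ contribute runoff: 1, 1.1, 1.1, 0.7, 1.6, 1 in/h.
Σ(I−φ)·Δt = d  ⇒  (1+1.1+1.1+0.7+1.6+1 − 6φ)·0.5 = 2.05
φ = (6.500 − 2.05/0.5) / 6 = 0.40 in/h.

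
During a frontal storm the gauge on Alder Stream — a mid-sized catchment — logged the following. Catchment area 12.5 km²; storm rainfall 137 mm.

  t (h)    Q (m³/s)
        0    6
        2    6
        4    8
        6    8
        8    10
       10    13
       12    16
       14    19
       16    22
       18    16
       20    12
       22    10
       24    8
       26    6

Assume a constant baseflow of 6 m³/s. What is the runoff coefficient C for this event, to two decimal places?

C ≈ 0.32

ΣQ_DR = 76.00 m³/s; V = ΣQ_DR·Δt = 5.472 × 10^5 m³.
Runoff depth d = V / A = 43.78 mm.
C = d / P = 43.78 / 137 = 0.32.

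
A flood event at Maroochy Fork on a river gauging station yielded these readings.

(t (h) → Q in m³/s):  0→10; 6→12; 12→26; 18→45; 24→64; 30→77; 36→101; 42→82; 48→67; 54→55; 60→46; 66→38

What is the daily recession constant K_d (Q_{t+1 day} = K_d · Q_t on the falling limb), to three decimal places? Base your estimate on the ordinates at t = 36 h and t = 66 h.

Between t = 36 h and t = 66 h the flow falls from 101 to 38 m³/s over 5×6 h = 30 h.
Per-interval ratio K = (38/101)^(1/5) = 0.8224; K_d = K^(24/6) = 0.457.

K_d ≈ 0.457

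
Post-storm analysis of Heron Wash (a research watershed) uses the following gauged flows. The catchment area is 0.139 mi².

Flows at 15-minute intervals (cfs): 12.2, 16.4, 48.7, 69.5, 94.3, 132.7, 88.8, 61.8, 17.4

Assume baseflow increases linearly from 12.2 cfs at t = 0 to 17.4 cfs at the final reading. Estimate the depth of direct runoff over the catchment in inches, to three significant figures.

Direct runoff: 0.00, 3.55, 35.20, 55.35, 79.50, 117.25, 72.70, 45.05, 0.00 cfs; ΣQ_DR = 408.6 cfs.
V = ΣQ_DR · Δt = 408.6 × 900 s = 3.677 × 10^5 ft³.
Over A = 0.139 mi², depth = V / A = 1.14 in.

d ≈ 1.14 in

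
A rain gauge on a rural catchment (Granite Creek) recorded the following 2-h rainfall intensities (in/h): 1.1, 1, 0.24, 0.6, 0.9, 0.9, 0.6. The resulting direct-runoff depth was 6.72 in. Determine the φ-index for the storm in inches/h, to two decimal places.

φ ≈ 0.29 in/h

Only the 6 blocks with intensity above φ contribute runoff: 1.1, 1, 0.6, 0.9, 0.9, 0.6 in/h.
Σ(I−φ)·Δt = d  ⇒  (1.1+1+0.6+0.9+0.9+0.6 − 6φ)·2 = 6.72
φ = (5.100 − 6.72/2) / 6 = 0.29 in/h.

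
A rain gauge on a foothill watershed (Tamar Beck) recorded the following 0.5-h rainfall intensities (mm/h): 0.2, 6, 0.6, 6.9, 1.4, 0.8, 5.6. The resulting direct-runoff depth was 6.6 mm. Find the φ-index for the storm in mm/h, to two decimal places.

Only the 3 blocks with intensity above φ contribute runoff: 6, 6.9, 5.6 mm/h.
Σ(I−φ)·Δt = d  ⇒  (6+6.9+5.6 − 3φ)·0.5 = 6.6
φ = (18.50 − 6.6/0.5) / 3 = 1.77 mm/h.

φ ≈ 1.77 mm/h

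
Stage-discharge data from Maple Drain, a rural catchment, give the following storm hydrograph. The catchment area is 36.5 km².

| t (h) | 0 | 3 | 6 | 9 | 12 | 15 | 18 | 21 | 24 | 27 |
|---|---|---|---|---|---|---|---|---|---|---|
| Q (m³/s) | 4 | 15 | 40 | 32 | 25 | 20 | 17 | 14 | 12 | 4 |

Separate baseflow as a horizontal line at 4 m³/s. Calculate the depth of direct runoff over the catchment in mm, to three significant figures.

Direct runoff: 0.0, 11.0, 36.0, 28.0, 21.0, 16.0, 13.0, 10.0, 8.0, 0.0 m³/s; ΣQ_DR = 143.0 m³/s.
V = ΣQ_DR · Δt = 143.0 × 10800 s = 1.544 × 10^6 m³.
Over A = 36.5 km², depth = V / A = 42.3 mm.

d ≈ 42.3 mm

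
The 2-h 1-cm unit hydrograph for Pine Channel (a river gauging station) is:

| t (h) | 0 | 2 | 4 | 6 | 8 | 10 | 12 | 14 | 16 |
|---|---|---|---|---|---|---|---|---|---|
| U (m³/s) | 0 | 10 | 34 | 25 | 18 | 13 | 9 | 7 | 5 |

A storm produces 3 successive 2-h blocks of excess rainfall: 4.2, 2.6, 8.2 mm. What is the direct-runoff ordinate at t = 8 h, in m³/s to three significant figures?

By discrete convolution, Q_j = Σ (P_i / 10 mm) · U_{j−i}.
At t = 8 h (j=4): Q = (4.2/10)·18 + (2.6/10)·25 + (8.2/10)·34 = 41.9 m³/s.

Q ≈ 41.9 m³/s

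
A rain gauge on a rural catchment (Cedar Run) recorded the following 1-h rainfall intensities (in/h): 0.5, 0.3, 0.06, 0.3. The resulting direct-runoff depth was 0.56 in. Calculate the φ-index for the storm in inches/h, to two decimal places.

φ ≈ 0.18 in/h

Only the 3 blocks with intensity above φ contribute runoff: 0.5, 0.3, 0.3 in/h.
Σ(I−φ)·Δt = d  ⇒  (0.5+0.3+0.3 − 3φ)·1 = 0.56
φ = (1.100 − 0.56/1) / 3 = 0.18 in/h.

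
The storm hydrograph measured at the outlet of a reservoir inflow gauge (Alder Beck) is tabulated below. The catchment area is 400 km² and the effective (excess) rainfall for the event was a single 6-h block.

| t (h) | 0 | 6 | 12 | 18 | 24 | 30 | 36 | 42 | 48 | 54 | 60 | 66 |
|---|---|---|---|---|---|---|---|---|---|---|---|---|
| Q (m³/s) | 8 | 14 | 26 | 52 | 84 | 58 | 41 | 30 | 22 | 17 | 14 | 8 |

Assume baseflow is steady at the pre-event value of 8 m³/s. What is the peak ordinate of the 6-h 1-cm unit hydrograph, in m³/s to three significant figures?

Direct runoff: 0.0, 6.0, 18.0, 44.0, 76.0, 50.0, 33.0, 22.0, 14.0, 9.0, 6.0, 0.0 m³/s; ΣQ_DR = 278.0 m³/s, peak = 76.0 m³/s.
Runoff depth d = ΣQ_DR·Δt / A = 278.0 × 21600 / (400 km²) = 15.01 mm.
The 1-cm UH is the DRH scaled by (10 mm)/d, so U_p = 76.0 × 10/15.01 = 50.6 m³/s.

U_p ≈ 50.6 m³/s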